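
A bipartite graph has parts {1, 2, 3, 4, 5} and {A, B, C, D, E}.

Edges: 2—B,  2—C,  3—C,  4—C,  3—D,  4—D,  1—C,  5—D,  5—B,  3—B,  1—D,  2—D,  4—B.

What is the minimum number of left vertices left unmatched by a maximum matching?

For example, pair 1→D, 2→C, 3→B.
The set {1, 2, 3, 4, 5} has only 3 neighbours ({B, C, D}), so by Hall's theorem at most 3 of the 5 left vertices can be matched.
That matches 3 of the 5, leaving 2 unmatched; no matching can do better.

2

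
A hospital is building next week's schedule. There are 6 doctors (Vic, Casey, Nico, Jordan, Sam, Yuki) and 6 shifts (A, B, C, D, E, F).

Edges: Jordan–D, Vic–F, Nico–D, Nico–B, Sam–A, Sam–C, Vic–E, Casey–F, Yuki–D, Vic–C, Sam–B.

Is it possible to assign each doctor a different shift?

No

The set {Jordan, Yuki} has only 1 neighbour ({D}), so by Hall's theorem at most 5 of the 6 doctors can be matched.
Hence no matching covers every doctor.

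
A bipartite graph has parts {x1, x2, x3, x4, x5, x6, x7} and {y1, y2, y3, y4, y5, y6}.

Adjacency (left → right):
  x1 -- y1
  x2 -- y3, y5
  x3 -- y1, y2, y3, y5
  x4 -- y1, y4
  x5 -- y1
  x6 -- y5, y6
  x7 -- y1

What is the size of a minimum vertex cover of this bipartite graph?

The 5 edges x1–y1, x2–y5, x3–y3, x4–y4, x6–y6 form a matching, so any vertex cover needs at least 5 vertices (one per matched edge).
Conversely {x2, x3, x4, x6, y1} meets every edge and has exactly 5 vertices, so 5 is optimal.

5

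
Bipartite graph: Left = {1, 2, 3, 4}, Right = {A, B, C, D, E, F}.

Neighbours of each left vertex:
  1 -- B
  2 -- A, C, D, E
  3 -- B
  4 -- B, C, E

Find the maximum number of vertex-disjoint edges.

3

For example, pair 1-B, 2-C, 4-E.
The set {1, 3} has only 1 neighbour ({B}), so by Hall's theorem at most 3 of the 4 left vertices can be matched.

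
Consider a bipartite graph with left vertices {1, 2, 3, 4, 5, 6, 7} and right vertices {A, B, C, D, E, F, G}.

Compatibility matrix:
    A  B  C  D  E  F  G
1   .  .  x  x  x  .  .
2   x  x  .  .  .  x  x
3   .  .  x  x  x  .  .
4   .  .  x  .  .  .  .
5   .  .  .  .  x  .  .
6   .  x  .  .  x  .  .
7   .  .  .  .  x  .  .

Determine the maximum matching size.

5

For example, pair 1–E, 2–F, 3–D, 4–C, 6–B.
The set {1, 3, 4, 5, 7} has only 3 neighbours ({C, D, E}), so by Hall's theorem at most 5 of the 7 left vertices can be matched.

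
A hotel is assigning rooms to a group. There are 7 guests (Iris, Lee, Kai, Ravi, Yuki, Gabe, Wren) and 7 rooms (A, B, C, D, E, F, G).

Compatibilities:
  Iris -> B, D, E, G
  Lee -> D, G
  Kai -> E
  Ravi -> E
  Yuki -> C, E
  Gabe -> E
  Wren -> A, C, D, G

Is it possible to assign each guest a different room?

The set {Kai, Ravi, Gabe} has only 1 neighbour ({E}), so by Hall's theorem at most 5 of the 7 guests can be matched.
Hence no matching covers every guest.

No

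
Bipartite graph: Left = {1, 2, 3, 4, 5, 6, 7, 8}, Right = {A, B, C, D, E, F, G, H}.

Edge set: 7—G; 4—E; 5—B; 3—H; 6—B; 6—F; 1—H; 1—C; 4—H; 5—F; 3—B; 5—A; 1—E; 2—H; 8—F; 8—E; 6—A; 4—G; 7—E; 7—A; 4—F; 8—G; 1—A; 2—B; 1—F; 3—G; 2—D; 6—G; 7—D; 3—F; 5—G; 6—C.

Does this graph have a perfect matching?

One maximum matching: 1→C, 2→B, 3→G, 4→H, 5→F, 6→A, 7→D, 8→E.
All 8 left vertices are covered.

Yes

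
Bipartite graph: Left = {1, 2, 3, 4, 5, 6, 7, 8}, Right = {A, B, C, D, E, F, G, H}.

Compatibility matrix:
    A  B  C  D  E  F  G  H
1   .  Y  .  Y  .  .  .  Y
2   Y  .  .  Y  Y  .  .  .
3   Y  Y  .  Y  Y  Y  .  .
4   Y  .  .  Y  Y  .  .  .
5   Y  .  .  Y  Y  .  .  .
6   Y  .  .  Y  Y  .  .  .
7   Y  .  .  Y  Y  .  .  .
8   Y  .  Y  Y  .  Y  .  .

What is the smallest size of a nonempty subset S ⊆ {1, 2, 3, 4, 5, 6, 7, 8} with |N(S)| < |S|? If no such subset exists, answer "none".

Take S = {2, 4, 5, 6}. Its neighbourhood is {A, D, E}, so |N(S)| = 3 < |S| = 4.
Every subset of size less than 4 has at least as many neighbours as members, so 4 is the minimum.

4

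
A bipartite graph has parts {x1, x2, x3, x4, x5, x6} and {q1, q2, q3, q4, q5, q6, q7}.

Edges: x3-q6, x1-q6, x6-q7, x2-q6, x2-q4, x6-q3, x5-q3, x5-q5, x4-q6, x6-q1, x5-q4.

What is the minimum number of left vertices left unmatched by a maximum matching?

For example, pair x1–q6, x2–q4, x5–q5, x6–q7.
The set {x1, x3, x4} has only 1 neighbour ({q6}), so by Hall's theorem at most 4 of the 6 left vertices can be matched.
That matches 4 of the 6, leaving 2 unmatched; no matching can do better.

2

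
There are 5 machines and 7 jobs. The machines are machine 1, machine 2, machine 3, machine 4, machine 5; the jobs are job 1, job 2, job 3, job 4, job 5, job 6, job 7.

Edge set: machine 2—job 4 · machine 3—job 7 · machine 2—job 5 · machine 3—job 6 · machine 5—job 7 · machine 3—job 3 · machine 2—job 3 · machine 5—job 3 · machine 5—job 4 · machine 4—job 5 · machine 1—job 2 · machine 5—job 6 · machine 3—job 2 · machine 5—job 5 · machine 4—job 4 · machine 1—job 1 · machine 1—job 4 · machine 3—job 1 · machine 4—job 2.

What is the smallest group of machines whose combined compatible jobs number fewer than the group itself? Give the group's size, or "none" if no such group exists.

A matching saturating every machine exists, for instance machine 1→job 1, machine 2→job 3, machine 3→job 7, machine 4→job 2, machine 5→job 5.
By Hall's marriage theorem, this means |N(S)| ≥ |S| for every subset S, so no violating subset exists.

none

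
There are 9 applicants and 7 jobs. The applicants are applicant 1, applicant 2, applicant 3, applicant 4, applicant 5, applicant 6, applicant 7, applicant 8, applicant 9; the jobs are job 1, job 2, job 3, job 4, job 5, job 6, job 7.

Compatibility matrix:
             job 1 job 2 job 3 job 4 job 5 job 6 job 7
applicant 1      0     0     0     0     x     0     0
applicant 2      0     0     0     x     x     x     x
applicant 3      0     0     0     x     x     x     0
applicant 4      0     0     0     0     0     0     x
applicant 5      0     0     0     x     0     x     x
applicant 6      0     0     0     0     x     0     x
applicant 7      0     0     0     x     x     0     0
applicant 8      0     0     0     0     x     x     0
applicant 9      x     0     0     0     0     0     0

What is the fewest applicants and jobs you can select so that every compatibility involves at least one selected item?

5

The 5 edges applicant 1–job 5, applicant 2–job 4, applicant 3–job 6, applicant 4–job 7, applicant 9–job 1 form a matching, so any vertex cover needs at least 5 vertices (one per matched edge).
Conversely {applicant 9, job 4, job 5, job 6, job 7} meets every edge and has exactly 5 vertices, so 5 is optimal.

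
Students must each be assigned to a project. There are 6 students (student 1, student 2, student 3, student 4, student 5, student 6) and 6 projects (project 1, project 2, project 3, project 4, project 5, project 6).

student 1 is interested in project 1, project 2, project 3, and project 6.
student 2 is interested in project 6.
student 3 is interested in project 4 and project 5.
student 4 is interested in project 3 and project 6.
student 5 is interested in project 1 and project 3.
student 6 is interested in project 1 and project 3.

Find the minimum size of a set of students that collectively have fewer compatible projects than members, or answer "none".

Take S = {student 2, student 4, student 5, student 6}. Its neighbourhood is {project 1, project 3, project 6}, so |N(S)| = 3 < |S| = 4.
Every subset of size less than 4 has at least as many neighbours as members, so 4 is the minimum.

4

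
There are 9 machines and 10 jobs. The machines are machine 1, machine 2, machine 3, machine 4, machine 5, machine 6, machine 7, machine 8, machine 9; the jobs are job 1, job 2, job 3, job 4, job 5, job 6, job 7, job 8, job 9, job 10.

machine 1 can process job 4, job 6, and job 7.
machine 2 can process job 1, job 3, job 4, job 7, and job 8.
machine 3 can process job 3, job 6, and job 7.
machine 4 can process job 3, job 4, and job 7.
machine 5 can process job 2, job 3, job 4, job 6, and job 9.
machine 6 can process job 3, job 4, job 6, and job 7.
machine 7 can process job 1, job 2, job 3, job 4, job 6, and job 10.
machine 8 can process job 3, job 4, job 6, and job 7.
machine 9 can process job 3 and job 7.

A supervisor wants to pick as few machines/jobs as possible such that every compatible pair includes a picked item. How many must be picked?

A maximum matching has 7 edges (e.g. machine 1–job 6, machine 2–job 8, machine 3–job 7, machine 4–job 4, machine 5–job 9, machine 6–job 3, machine 7–job 1).
By König's theorem the minimum vertex cover has the same size. One such cover is {machine 2, machine 5, machine 7, job 3, job 4, job 6, job 7}.

7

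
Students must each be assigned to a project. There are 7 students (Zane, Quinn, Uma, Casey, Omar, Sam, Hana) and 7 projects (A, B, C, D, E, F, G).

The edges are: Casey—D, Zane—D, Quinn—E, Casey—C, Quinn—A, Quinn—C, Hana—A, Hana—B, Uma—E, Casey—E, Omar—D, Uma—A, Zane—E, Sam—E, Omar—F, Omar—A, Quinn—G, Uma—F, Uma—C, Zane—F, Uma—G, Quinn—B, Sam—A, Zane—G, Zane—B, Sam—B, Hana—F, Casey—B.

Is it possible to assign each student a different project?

One maximum matching: Zane–F, Quinn–G, Uma–A, Casey–C, Omar–D, Sam–E, Hana–B.
Every student is matched, so this is a perfect matching.

Yes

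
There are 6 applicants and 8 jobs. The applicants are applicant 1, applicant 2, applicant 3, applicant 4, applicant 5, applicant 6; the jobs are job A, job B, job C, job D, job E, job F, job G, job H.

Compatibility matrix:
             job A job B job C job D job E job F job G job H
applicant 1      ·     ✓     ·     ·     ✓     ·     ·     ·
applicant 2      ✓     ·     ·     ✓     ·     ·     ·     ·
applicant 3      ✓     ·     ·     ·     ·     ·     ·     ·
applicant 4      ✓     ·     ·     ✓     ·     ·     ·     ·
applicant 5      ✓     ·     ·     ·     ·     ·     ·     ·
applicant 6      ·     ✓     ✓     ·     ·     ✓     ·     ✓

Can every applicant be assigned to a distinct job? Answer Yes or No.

The set {applicant 2, applicant 3, applicant 4, applicant 5} has only 2 neighbours ({job A, job D}), so by Hall's theorem at most 4 of the 6 applicants can be matched.
Hence no matching covers every applicant.

No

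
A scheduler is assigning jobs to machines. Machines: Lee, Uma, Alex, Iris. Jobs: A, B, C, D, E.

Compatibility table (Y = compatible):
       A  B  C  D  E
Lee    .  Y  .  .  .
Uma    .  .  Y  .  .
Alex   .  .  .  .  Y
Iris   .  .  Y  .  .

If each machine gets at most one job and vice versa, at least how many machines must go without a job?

A valid assignment of size 3: Lee–B, Uma–C, Alex–E.
The set {Uma, Iris} has only 1 neighbour ({C}), so by Hall's theorem at most 3 of the 4 machines can be matched.
That matches 3 of the 4, leaving 1 unmatched; no matching can do better.

1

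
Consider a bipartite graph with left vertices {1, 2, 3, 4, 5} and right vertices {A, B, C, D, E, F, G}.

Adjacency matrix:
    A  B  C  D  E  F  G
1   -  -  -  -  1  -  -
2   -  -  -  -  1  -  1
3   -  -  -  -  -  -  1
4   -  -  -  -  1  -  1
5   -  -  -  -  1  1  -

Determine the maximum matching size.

For example, pair 1→E, 2→G, 5→F.
The set {1, 2, 3, 4} has only 2 neighbours ({E, G}), so by Hall's theorem at most 3 of the 5 left vertices can be matched.

3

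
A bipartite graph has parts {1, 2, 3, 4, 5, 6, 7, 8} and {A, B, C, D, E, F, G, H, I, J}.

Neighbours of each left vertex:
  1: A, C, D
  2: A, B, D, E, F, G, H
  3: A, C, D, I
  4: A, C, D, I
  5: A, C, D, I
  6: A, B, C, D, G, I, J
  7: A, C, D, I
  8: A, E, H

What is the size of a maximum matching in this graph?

7

One maximum matching: 1–C, 2–G, 3–I, 4–A, 5–D, 6–J, 8–E.
The set {1, 3, 4, 5, 7} has only 4 neighbours ({A, C, D, I}), so by Hall's theorem at most 7 of the 8 left vertices can be matched.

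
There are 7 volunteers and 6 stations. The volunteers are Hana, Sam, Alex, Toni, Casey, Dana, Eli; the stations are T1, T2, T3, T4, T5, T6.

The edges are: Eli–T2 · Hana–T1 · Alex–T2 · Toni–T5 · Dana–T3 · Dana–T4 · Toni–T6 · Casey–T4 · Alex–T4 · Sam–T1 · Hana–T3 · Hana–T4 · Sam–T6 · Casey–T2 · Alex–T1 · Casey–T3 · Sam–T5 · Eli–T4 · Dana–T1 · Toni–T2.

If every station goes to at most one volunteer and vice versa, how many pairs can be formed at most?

For example, pair Hana–T3, Sam–T6, Alex–T1, Toni–T5, Casey–T2, Dana–T4.
The set {Hana, Alex, Casey, Dana, Eli} has only 4 neighbours ({T1, T2, T3, T4}), so by Hall's theorem at most 6 of the 7 volunteers can be matched.

6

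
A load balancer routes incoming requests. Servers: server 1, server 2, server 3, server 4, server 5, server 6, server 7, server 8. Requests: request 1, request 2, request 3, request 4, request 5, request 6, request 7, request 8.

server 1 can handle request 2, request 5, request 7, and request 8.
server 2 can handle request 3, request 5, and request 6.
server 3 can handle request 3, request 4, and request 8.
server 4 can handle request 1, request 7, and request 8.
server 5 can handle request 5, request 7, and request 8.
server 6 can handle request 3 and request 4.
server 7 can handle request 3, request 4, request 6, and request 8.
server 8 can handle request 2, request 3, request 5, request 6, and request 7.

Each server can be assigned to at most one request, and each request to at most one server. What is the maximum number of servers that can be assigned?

For example, pair server 1-request 2, server 2-request 5, server 3-request 3, server 4-request 1, server 5-request 8, server 6-request 4, server 7-request 6, server 8-request 7.
This saturates every server, so 8 is the maximum.

8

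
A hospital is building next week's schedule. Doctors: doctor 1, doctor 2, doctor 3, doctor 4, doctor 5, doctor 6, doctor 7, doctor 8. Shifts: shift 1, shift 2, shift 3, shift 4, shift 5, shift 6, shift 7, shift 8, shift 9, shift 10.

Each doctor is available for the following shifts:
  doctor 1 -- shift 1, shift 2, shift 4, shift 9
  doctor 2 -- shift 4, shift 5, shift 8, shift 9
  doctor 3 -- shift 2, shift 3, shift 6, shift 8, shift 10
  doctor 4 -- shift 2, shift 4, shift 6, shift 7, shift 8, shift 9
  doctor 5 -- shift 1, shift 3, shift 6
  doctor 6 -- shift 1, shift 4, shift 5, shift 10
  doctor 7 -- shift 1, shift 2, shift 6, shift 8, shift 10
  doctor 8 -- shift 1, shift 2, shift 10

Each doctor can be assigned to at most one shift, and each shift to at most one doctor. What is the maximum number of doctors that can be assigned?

A valid assignment of size 8: doctor 1→shift 4, doctor 2→shift 5, doctor 3→shift 8, doctor 4→shift 7, doctor 5→shift 3, doctor 6→shift 10, doctor 7→shift 6, doctor 8→shift 2.
All 8 doctors are matched, so no larger matching exists.

8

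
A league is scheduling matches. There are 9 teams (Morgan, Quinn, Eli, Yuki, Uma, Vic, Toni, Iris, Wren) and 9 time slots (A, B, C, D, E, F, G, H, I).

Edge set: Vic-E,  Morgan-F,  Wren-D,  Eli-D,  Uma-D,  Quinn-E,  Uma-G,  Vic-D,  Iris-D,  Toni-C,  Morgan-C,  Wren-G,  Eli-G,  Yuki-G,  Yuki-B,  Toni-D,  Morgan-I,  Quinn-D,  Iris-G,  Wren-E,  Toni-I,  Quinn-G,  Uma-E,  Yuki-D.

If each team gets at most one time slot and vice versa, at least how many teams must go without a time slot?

3

One maximum matching: Morgan→F, Quinn→D, Eli→G, Yuki→B, Uma→E, Toni→C.
The set {Quinn, Eli, Uma, Vic, Iris, Wren} has only 3 neighbours ({D, E, G}), so by Hall's theorem at most 6 of the 9 teams can be matched.
That matches 6 of the 9, leaving 3 unmatched; no matching can do better.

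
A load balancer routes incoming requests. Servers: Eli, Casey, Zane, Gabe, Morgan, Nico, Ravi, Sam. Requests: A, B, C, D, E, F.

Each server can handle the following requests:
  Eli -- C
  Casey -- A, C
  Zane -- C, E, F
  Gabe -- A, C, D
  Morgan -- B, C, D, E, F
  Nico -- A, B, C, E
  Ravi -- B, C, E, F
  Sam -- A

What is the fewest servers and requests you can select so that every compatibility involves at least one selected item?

6

The 6 edges Eli–C, Casey–A, Zane–F, Gabe–D, Morgan–E, Nico–B form a matching, so any vertex cover needs at least 6 vertices (one per matched edge).
Conversely {A, B, C, D, E, F} meets every edge and has exactly 6 vertices, so 6 is optimal.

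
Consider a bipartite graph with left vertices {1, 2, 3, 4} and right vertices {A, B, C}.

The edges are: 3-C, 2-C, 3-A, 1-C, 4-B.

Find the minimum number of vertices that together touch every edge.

3

The 3 edges 1–C, 3–A, 4–B form a matching, so any vertex cover needs at least 3 vertices (one per matched edge).
Conversely {3, 4, C} meets every edge and has exactly 3 vertices, so 3 is optimal.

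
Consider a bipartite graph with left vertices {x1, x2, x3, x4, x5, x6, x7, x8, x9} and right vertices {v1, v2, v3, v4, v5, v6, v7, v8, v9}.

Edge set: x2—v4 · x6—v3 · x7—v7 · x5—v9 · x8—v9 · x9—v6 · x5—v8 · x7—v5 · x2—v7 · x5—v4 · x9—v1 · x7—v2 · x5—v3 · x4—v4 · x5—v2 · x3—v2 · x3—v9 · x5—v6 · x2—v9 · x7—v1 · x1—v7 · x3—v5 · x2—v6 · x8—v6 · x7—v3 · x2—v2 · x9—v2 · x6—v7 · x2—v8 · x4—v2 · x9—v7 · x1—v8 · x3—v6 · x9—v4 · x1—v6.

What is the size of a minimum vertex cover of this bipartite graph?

9

The 9 edges x1–v8, x2–v9, x3–v5, x4–v4, x5–v3, x6–v7, x7–v1, x8–v6, x9–v2 form a matching, so any vertex cover needs at least 9 vertices (one per matched edge).
Conversely {x1, x2, x3, x4, x5, x6, x7, x8, x9} meets every edge and has exactly 9 vertices, so 9 is optimal.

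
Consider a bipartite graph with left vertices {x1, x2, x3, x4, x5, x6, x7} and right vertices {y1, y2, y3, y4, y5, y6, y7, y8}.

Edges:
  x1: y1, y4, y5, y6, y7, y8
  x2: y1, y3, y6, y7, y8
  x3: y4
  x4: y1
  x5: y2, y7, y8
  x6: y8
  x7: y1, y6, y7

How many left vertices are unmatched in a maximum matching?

For example, pair x1-y6, x2-y3, x3-y4, x4-y1, x5-y2, x6-y8, x7-y7.
All 7 left vertices are matched, so no larger matching exists.
That matches 7 of the 7, leaving 0 unmatched; no matching can do better.

0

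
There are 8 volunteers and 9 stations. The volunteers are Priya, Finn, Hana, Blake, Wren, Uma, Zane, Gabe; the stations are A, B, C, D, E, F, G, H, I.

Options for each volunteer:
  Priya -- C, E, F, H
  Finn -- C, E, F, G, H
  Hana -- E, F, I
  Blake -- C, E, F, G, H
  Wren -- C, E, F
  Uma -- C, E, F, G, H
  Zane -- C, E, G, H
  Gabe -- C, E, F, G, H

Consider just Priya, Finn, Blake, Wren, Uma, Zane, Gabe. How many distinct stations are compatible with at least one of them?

The union of neighbours of {Priya, Finn, Blake, Wren, Uma, Zane, Gabe} is {C, E, F, G, H}, which has 5 elements.
Since |N(S)| = 5 < |S| = 7, Hall's condition fails for this subset.

5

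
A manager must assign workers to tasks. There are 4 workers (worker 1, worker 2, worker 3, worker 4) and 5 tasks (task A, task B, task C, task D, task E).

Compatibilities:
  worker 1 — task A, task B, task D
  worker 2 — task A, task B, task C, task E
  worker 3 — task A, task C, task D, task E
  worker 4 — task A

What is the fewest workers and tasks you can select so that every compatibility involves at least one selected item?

{worker 1, worker 2, worker 3, worker 4} is a vertex cover of size 4: every edge has an endpoint in this set.
No smaller cover exists because worker 1–task B, worker 2–task E, worker 3–task D, worker 4–task A is a matching of size 4, and a cover must include an endpoint of each of these disjoint edges (König's theorem).

4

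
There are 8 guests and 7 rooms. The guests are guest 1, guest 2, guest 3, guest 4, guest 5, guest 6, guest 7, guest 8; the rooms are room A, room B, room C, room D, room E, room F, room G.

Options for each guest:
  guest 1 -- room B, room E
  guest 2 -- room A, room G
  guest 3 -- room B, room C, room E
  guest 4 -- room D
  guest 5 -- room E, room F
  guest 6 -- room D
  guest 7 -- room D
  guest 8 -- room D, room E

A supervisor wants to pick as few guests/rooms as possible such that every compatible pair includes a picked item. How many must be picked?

A maximum matching has 6 edges (e.g. guest 1–room B, guest 2–room G, guest 3–room C, guest 4–room D, guest 5–room F, guest 8–room E).
By König's theorem the minimum vertex cover has the same size. One such cover is {guest 1, guest 2, guest 3, guest 5, guest 8, room D}.

6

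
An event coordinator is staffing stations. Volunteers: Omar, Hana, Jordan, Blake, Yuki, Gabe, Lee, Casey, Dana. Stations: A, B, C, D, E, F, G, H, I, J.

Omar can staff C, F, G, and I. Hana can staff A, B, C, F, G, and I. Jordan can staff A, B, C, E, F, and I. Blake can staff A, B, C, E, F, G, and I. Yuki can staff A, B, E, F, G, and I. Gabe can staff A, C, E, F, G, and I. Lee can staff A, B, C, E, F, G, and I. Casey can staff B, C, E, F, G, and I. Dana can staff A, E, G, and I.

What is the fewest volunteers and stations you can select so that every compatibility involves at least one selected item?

A maximum matching has 7 edges (e.g. Omar–C, Hana–I, Jordan–F, Blake–B, Yuki–E, Gabe–A, Lee–G).
By König's theorem the minimum vertex cover has the same size. One such cover is {A, B, C, E, F, G, I}.

7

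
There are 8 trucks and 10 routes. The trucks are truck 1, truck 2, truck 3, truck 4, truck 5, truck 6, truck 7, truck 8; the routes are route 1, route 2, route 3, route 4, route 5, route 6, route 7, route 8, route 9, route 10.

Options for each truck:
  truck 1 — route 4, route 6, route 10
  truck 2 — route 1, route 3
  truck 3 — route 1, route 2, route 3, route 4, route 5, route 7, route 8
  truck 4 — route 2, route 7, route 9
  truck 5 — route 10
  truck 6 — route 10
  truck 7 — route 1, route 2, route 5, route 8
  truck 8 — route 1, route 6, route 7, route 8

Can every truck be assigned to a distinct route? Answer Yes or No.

No

The set {truck 5, truck 6} has only 1 neighbour ({route 10}), so by Hall's theorem at most 7 of the 8 trucks can be matched.
Hence no matching covers every truck.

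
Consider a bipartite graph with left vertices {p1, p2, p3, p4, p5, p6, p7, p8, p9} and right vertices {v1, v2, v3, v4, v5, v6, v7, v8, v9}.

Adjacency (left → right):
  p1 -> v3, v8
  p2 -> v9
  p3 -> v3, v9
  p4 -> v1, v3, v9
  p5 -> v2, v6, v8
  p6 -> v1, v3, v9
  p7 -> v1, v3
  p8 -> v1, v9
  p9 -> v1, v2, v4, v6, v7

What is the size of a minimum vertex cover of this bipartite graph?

6

The 6 edges p1–v8, p2–v9, p3–v3, p4–v1, p5–v6, p9–v2 form a matching, so any vertex cover needs at least 6 vertices (one per matched edge).
Conversely {p1, p5, p9, v1, v3, v9} meets every edge and has exactly 6 vertices, so 6 is optimal.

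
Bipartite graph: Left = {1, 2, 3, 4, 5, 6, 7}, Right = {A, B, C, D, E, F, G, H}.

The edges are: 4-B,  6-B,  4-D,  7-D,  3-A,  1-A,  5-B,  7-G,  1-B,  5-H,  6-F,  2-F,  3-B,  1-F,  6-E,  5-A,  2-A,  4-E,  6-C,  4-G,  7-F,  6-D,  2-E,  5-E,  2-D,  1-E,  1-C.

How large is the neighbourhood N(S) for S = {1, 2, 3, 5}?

7

The union of neighbours of {1, 2, 3, 5} is {A, B, C, D, E, F, H}, which has 7 elements.
Since |N(S)| = 7 ≥ |S| = 4, Hall's condition holds for this subset.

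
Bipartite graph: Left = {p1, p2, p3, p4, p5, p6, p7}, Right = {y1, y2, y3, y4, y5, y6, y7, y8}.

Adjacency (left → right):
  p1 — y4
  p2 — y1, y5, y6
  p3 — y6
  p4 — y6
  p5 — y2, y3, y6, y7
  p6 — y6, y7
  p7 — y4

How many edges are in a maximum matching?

5

One maximum matching: p1→y4, p2→y1, p3→y6, p5→y3, p6→y7.
The set {p1, p3, p4, p7} has only 2 neighbours ({y4, y6}), so by Hall's theorem at most 5 of the 7 left vertices can be matched.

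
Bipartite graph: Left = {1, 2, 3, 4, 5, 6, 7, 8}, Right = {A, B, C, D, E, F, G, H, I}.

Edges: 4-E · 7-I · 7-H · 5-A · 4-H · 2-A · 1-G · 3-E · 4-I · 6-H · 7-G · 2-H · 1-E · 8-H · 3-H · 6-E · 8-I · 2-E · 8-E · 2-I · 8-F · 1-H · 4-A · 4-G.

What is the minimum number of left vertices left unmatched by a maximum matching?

For example, pair 1-E, 2-I, 3-H, 4-G, 5-A, 8-F.
The set {1, 2, 3, 4, 5, 6, 7} has only 5 neighbours ({A, E, G, H, I}), so by Hall's theorem at most 6 of the 8 left vertices can be matched.
That matches 6 of the 8, leaving 2 unmatched; no matching can do better.

2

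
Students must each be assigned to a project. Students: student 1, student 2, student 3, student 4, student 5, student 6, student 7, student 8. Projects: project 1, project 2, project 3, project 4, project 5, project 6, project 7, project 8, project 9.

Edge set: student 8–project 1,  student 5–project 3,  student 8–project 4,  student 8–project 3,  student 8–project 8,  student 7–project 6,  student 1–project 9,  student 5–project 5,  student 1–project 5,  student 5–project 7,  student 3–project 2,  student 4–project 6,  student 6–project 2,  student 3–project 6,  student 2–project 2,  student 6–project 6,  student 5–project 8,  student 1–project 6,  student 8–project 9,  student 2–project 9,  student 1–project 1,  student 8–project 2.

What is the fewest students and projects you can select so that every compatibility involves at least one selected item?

6

The 6 edges student 1–project 1, student 2–project 9, student 3–project 2, student 4–project 6, student 5–project 8, student 8–project 3 form a matching, so any vertex cover needs at least 6 vertices (one per matched edge).
Conversely {student 1, student 2, student 5, student 8, project 2, project 6} meets every edge and has exactly 6 vertices, so 6 is optimal.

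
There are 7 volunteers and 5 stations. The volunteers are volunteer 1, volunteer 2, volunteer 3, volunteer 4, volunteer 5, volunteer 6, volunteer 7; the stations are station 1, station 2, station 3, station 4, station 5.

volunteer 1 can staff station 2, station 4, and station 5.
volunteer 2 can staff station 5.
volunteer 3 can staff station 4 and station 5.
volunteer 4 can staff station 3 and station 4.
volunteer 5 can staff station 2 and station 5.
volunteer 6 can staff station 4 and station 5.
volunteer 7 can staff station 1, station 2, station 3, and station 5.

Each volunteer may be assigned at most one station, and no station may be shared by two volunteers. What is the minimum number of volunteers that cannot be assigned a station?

2

For example, pair volunteer 1-station 2, volunteer 2-station 5, volunteer 3-station 4, volunteer 4-station 3, volunteer 7-station 1.
The set {volunteer 1, volunteer 2, volunteer 3, volunteer 5, volunteer 6} has only 3 neighbours ({station 2, station 4, station 5}), so by Hall's theorem at most 5 of the 7 volunteers can be matched.
That matches 5 of the 7, leaving 2 unmatched; no matching can do better.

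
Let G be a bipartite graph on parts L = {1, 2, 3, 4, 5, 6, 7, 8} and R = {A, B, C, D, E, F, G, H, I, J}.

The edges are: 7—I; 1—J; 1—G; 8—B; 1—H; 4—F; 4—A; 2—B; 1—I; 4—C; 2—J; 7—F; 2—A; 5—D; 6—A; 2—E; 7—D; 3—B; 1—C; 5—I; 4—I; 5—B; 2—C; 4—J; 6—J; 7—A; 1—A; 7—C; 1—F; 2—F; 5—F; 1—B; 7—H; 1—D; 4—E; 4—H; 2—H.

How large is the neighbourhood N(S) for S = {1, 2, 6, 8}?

10

The union of neighbours of {1, 2, 6, 8} is {A, B, C, D, E, F, G, H, I, J}, which has 10 elements.
Since |N(S)| = 10 ≥ |S| = 4, Hall's condition holds for this subset.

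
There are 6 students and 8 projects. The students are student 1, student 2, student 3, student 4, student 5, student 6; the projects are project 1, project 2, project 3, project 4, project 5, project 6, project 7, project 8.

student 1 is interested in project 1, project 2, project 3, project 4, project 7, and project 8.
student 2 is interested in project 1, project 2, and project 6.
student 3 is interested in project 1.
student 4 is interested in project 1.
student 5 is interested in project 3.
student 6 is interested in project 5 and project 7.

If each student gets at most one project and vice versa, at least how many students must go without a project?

1

A valid assignment of size 5: student 1→project 2, student 2→project 6, student 3→project 1, student 5→project 3, student 6→project 7.
The set {student 3, student 4} has only 1 neighbour ({project 1}), so by Hall's theorem at most 5 of the 6 students can be matched.
That matches 5 of the 6, leaving 1 unmatched; no matching can do better.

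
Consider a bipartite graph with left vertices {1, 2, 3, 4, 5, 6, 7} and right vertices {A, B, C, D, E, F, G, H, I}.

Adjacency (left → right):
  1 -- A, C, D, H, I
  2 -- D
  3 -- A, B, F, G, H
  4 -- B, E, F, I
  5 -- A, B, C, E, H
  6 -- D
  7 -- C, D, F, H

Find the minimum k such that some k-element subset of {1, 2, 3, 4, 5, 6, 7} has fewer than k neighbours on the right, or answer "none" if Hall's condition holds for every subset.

Take S = {2, 6}. Its neighbourhood is {D}, so |N(S)| = 1 < |S| = 2.
No single vertex violates Hall's condition since each has at least one neighbour, so 2 is the minimum.

2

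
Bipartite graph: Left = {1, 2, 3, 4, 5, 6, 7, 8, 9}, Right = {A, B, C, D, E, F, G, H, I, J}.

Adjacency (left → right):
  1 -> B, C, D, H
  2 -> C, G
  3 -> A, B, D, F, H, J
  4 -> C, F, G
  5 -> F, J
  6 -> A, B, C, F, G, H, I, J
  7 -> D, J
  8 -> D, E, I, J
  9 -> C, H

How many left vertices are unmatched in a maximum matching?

0

A valid assignment of size 9: 1→B, 2→G, 3→H, 4→F, 5→J, 6→A, 7→D, 8→E, 9→C.
All 9 left vertices are matched, so no larger matching exists.
That matches 9 of the 9, leaving 0 unmatched; no matching can do better.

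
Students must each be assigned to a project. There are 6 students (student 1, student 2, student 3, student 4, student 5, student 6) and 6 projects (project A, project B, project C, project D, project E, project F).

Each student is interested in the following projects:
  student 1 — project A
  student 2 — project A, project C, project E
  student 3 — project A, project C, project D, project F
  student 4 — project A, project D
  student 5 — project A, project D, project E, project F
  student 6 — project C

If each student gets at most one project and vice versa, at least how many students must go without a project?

One maximum matching: student 1-project A, student 2-project C, student 3-project F, student 4-project D, student 5-project E.
The set {student 1, student 2, student 3, student 4, student 5, student 6} has only 5 neighbours ({project A, project C, project D, project E, project F}), so by Hall's theorem at most 5 of the 6 students can be matched.
That matches 5 of the 6, leaving 1 unmatched; no matching can do better.

1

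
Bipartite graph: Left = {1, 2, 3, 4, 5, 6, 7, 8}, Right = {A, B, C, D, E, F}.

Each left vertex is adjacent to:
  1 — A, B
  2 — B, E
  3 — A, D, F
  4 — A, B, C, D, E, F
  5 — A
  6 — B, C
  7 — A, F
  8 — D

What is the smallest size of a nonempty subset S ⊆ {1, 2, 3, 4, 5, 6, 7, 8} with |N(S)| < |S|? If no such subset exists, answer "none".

4

Take S = {3, 5, 7, 8}. Its neighbourhood is {A, D, F}, so |N(S)| = 3 < |S| = 4.
Every subset of size less than 4 has at least as many neighbours as members, so 4 is the minimum.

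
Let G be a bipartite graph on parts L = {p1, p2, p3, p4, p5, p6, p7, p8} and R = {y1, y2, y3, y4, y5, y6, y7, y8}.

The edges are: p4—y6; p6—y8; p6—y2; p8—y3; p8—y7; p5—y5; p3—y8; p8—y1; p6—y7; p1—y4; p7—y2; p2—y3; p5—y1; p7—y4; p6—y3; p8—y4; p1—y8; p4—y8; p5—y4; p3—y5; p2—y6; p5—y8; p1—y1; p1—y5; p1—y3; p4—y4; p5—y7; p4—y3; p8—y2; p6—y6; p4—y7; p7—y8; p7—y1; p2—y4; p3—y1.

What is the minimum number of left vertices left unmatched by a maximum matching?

0

A valid assignment of size 8: p1→y5, p2→y4, p3→y8, p4→y3, p5→y1, p6→y6, p7→y2, p8→y7.
This saturates every left vertex, so 8 is the maximum.
That matches 8 of the 8, leaving 0 unmatched; no matching can do better.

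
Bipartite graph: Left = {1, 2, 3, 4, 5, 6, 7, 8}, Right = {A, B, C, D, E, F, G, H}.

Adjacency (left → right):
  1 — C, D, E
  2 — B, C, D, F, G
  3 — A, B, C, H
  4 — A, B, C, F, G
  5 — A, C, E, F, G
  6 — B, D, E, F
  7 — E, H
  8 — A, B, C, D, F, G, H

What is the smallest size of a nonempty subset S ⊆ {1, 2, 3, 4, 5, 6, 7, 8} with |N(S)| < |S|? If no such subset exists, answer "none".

none

A matching saturating every left vertex exists, for instance 1→E, 2→B, 3→C, 4→F, 5→A, 6→D, 7→H, 8→G.
By Hall's marriage theorem, this means |N(S)| ≥ |S| for every subset S, so no violating subset exists.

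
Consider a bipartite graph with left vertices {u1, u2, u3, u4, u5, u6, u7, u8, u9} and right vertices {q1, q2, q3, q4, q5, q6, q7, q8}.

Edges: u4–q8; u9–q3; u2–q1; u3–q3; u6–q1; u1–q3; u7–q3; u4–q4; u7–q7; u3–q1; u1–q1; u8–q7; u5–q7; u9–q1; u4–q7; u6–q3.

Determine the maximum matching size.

One maximum matching: u1–q3, u2–q1, u4–q8, u5–q7.
The set {u1, u2, u3, u5, u6, u7, u8, u9} has only 3 neighbours ({q1, q3, q7}), so by Hall's theorem at most 4 of the 9 left vertices can be matched.

4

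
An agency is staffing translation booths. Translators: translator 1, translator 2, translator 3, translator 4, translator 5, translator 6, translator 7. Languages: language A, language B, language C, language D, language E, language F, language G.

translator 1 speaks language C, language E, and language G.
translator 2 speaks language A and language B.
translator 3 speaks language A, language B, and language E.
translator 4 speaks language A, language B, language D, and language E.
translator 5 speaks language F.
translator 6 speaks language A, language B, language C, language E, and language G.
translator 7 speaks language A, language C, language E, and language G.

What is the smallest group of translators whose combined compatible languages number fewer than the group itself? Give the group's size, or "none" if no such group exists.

none

A matching saturating every translator exists, for instance translator 1→language C, translator 2→language B, translator 3→language E, translator 4→language D, translator 5→language F, translator 6→language G, translator 7→language A.
By Hall's marriage theorem, this means |N(S)| ≥ |S| for every subset S, so no violating subset exists.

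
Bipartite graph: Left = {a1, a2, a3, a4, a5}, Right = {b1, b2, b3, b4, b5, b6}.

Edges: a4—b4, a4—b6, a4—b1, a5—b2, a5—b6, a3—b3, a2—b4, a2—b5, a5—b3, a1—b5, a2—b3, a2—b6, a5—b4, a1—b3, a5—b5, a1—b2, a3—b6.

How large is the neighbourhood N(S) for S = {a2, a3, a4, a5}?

6

The union of neighbours of {a2, a3, a4, a5} is {b1, b2, b3, b4, b5, b6}, which has 6 elements.
Since |N(S)| = 6 ≥ |S| = 4, Hall's condition holds for this subset.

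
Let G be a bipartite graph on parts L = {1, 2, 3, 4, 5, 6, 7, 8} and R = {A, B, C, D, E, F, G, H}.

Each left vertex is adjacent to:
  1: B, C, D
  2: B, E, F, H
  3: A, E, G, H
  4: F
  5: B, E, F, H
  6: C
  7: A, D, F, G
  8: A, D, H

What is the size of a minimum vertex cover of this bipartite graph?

The 8 edges 1–B, 2–H, 3–G, 4–F, 5–E, 6–C, 7–A, 8–D form a matching, so any vertex cover needs at least 8 vertices (one per matched edge).
Conversely {1, 2, 3, 4, 5, 6, 7, 8} meets every edge and has exactly 8 vertices, so 8 is optimal.

8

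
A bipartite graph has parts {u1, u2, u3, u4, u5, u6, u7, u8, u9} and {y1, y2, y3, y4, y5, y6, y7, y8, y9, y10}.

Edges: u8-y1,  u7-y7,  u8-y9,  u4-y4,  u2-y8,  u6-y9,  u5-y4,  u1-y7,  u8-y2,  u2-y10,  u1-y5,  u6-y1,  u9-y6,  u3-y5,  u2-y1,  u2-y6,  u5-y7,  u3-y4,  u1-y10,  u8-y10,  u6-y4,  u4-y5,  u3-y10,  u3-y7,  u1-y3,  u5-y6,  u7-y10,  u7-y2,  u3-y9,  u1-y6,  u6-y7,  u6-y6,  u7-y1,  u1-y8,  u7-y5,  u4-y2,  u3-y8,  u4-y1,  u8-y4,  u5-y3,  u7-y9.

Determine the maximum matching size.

For example, pair u1–y7, u2–y8, u3–y10, u4–y2, u5–y3, u6–y9, u7–y1, u8–y4, u9–y6.
All 9 left vertices are matched, so no larger matching exists.

9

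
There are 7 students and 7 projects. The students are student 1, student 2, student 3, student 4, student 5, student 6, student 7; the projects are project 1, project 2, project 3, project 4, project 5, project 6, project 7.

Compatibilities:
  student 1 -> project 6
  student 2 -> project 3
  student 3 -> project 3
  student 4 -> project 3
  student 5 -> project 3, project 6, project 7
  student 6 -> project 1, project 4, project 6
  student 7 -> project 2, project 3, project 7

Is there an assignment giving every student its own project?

The set {student 2, student 3, student 4} has only 1 neighbour ({project 3}), so by Hall's theorem at most 5 of the 7 students can be matched.
Hence no matching covers every student.

No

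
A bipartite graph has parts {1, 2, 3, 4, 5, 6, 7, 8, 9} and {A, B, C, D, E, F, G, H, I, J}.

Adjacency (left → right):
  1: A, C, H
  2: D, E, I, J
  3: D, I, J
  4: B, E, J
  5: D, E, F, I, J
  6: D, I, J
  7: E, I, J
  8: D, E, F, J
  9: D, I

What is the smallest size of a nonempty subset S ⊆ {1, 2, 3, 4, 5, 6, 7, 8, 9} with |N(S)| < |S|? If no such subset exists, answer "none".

5

Take S = {2, 3, 6, 7, 9}. Its neighbourhood is {D, E, I, J}, so |N(S)| = 4 < |S| = 5.
Every subset of size less than 5 has at least as many neighbours as members, so 5 is the minimum.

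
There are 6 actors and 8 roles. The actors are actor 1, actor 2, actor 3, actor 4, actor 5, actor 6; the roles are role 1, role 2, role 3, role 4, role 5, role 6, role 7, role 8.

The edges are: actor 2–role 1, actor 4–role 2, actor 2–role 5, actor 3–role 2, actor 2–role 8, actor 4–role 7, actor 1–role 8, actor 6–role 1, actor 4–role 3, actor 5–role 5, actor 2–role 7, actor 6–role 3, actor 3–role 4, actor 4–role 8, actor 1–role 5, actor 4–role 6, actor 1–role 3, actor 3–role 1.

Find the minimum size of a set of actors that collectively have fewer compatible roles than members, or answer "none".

A matching saturating every actor exists, for instance actor 1→role 8, actor 2→role 1, actor 3→role 2, actor 4→role 7, actor 5→role 5, actor 6→role 3.
By Hall's marriage theorem, this means |N(S)| ≥ |S| for every subset S, so no violating subset exists.

none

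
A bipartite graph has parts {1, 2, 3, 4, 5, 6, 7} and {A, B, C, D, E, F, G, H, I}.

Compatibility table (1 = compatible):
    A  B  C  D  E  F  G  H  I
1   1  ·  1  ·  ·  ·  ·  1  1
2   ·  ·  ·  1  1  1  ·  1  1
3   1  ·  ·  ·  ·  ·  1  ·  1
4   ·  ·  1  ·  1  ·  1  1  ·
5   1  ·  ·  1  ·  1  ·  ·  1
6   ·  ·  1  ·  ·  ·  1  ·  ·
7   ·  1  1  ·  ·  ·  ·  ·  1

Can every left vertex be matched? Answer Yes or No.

A valid assignment of size 7: 1-A, 2-H, 3-G, 4-E, 5-I, 6-C, 7-B.
All 7 left vertices are covered.

Yes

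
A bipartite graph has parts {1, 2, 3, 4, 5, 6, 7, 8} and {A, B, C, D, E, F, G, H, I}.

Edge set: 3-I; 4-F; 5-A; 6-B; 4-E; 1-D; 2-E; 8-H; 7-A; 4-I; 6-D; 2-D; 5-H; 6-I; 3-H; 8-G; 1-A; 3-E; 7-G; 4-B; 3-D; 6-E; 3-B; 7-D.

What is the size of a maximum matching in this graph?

8

For example, pair 1-A, 2-E, 3-I, 4-F, 5-H, 6-B, 7-D, 8-G.
This saturates every left vertex, so 8 is the maximum.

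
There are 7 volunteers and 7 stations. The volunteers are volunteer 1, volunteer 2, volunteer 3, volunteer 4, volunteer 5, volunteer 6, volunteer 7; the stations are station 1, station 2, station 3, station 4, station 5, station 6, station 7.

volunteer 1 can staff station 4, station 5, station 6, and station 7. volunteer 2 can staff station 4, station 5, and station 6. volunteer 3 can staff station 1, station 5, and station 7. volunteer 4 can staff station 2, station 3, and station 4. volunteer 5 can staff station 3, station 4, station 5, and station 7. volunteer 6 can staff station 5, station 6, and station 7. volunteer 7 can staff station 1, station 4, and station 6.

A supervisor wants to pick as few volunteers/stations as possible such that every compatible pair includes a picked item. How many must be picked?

7

{volunteer 1, volunteer 2, volunteer 3, volunteer 4, volunteer 5, volunteer 6, volunteer 7} is a vertex cover of size 7: every edge has an endpoint in this set.
No smaller cover exists because volunteer 1–station 4, volunteer 2–station 6, volunteer 3–station 7, volunteer 4–station 2, volunteer 5–station 3, volunteer 6–station 5, volunteer 7–station 1 is a matching of size 7, and a cover must include an endpoint of each of these disjoint edges (König's theorem).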